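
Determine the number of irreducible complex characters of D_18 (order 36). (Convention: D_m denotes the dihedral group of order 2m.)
12

Solution. The number of irreducible complex representations of a finite group equals its number of conjugacy classes. D_18 has 12 conjugacy classes (n/2 + 3 for n even), so D_18 (order 36) has exactly 12 irreducible complex representations.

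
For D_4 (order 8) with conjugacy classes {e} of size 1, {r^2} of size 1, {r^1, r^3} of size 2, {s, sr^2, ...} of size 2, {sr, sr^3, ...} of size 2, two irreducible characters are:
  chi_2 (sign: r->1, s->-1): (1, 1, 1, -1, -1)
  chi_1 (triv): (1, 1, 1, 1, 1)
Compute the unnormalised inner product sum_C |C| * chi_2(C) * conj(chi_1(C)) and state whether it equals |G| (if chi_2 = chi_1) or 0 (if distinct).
Sum = 0; so <chi_2, chi_1> = 0 (distinct irreducibles are orthogonal).

Solution. Compute term by term over conjugacy classes (|C| * chi_2(C) * conj(chi_1(C))):
  1*(1)*conj(1) + 1*(1)*conj(1) + 2*(1)*conj(1) + 2*(-1)*conj(1) + 2*(-1)*conj(1)
  = (1) + (1) + (2) + (-2) + (-2)
  = 0.
Dividing by |G| = 8 gives 0/8 = 0, matching the row-orthogonality relation <chi_2, chi_1> = [chi_2 = chi_1].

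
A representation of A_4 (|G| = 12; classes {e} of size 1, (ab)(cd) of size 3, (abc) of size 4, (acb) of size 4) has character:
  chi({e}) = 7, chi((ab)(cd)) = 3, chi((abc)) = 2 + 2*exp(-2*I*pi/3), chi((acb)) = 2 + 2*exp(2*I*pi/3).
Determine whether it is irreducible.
Not irreducible (reducible): <chi, chi> = 9 > 1.

Why: <chi, chi> = (1/|G|) sum_C |C| * |chi(C)|^2 = (1/12)[1*|7|^2 + 3*|3|^2 + 4*|2 + 2*exp(-2*I*pi/3)|^2 + 4*|2 + 2*exp(2*I*pi/3)|^2]
  = (1/12)[(49) + (27) + (16) + (16)] = 108/12 = 9.
(Exp terms are combined using exp(i*s)*conj(exp(i*t)) = exp(i*(s-t)), and sums of them are collapsed using the identity that for every m > 1 the m distinct m-th roots of unity sum to 0, e.g. 1 + exp(2*I*pi/3) + exp(-2*I*pi/3) = 0.)
A character is irreducible iff <chi, chi> = 1, so this representation is reducible.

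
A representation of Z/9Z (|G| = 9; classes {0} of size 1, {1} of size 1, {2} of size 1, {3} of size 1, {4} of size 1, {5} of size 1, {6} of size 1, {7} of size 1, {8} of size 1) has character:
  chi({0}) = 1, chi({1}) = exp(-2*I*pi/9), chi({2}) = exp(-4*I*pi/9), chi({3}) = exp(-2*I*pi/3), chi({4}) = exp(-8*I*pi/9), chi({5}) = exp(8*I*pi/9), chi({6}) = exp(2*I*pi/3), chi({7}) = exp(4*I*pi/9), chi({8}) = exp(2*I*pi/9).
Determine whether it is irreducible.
Irreducible: <chi, chi> = 1.

Proof sketch: <chi, chi> = (1/|G|) sum_C |C| * |chi(C)|^2 = (1/9)[1*|1|^2 + 1*|exp(-2*I*pi/9)|^2 + 1*|exp(-4*I*pi/9)|^2 + 1*|exp(-2*I*pi/3)|^2 + 1*|exp(-8*I*pi/9)|^2 + 1*|exp(8*I*pi/9)|^2 + 1*|exp(2*I*pi/3)|^2 + 1*|exp(4*I*pi/9)|^2 + 1*|exp(2*I*pi/9)|^2]
  = (1/9)[(1) + (1) + (1) + (1) + (1) + (1) + (1) + (1) + (1)] = 9/9 = 1.
(Exp terms are combined using exp(i*s)*conj(exp(i*t)) = exp(i*(s-t)), and sums of them are collapsed using the identity that for every m > 1 the m distinct m-th roots of unity sum to 0, e.g. 1 + exp(2*I*pi/3) + exp(-2*I*pi/3) = 0.)
A character is irreducible iff <chi, chi> = 1, so this representation is irreducible.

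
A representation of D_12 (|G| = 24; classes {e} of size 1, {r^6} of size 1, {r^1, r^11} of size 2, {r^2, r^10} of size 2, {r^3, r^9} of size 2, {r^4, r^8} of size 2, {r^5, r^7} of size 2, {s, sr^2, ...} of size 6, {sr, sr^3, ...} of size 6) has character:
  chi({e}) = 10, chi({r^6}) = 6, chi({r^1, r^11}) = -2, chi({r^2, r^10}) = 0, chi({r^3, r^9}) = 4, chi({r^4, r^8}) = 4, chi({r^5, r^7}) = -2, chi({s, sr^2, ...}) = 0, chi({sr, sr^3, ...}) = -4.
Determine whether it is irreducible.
Not irreducible (reducible): <chi, chi> = 13 > 1.

Why: <chi, chi> = (1/|G|) sum_C |C| * |chi(C)|^2 = (1/24)[1*|10|^2 + 1*|6|^2 + 2*|-2|^2 + 2*|0|^2 + 2*|4|^2 + 2*|4|^2 + 2*|-2|^2 + 6*|0|^2 + 6*|-4|^2]
  = (1/24)[(100) + (36) + (8) + (0) + (32) + (32) + (8) + (0) + (96)] = 312/24 = 13.
A character is irreducible iff <chi, chi> = 1, so this representation is reducible.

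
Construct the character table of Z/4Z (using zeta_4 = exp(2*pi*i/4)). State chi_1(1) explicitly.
Character table of Z/4Z (irreps indexed chi_0,...,chi_3 with chi_k(m) = zeta_4^(k*m), zeta_4 = exp(2*pi*i/4)):
  irrep \ class  {0} (size 1)  {1} (size 1)  {2} (size 1)  {3} (size 1)
  chi_0          1             1             1             1           
  chi_1          1             I             -1            -I          
  chi_2          1             -1            1             -1          
  chi_3          1             -I            -1            I           

Spot check: chi_1(1) = zeta_4^(1*1) = zeta_4^1 = I.

Solution. Z/4Z is abelian, so all 4 irreducible complex representations are 1-dimensional. They are given by chi_k(m) = zeta_4^(k*m) for k = 0,...,3. Row orthogonality: sum_m chi_k(m) conj(chi_l(m)) = 4 * [k = l].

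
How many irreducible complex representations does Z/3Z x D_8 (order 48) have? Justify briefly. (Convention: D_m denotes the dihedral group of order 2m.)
21

Solution. The number of irreducible complex representations of a finite group equals its number of conjugacy classes. For a direct product, #classes(G x H) = #classes(G) * #classes(H). Z/3Z has 3 classes (abelian), D_8 has 7 classes, so 3 * 7 = 21, so Z/3Z x D_8 (order 48) has exactly 21 irreducible complex representations.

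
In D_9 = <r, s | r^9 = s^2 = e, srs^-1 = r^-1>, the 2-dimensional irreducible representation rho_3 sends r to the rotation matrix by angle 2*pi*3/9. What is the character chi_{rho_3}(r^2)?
chi_{rho_3}(r^2) = 2*cos(2*pi*3*2/9) = -1

rho_3(r^2) is rotation by angle 2*pi*3*2/9, whose trace is 2*cos(2*pi*3*2/9) = -1.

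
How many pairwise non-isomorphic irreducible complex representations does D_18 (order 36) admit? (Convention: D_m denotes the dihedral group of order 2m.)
12

Derivation: The number of irreducible complex representations of a finite group equals its number of conjugacy classes. D_18 has 12 conjugacy classes (n/2 + 3 for n even), so D_18 (order 36) has exactly 12 irreducible complex representations.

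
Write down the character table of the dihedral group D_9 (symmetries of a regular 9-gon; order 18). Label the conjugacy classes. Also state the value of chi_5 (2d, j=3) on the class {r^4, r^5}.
Conjugacy classes: {e} of size 1, {r^1, r^8} of size 2, {r^2, r^7} of size 2, {r^3, r^6} of size 2, {r^4, r^5} of size 2, {s, sr, ..., sr^8} of size 9.
Character table:
  irrep \ class              {e} (size 1)  {r^1, r^8} (size 2)  {r^2, r^7} (size 2)  {r^3, r^6} (size 2)  {r^4, r^5} (size 2)  {s, sr, ..., sr^8} (size 9)
  chi_1 (triv)               1             1                    1                    1                    1                    1                          
  chi_2 (sign: r->1, s->-1)  1             1                    1                    1                    1                    -1                         
  chi_3 (2d, j=1)            2             2*cos(2*pi/9)        2*cos(4*pi/9)        -1                   -2*cos(pi/9)         0                          
  chi_4 (2d, j=2)            2             2*cos(4*pi/9)        -2*cos(pi/9)         -1                   2*cos(2*pi/9)        0                          
  chi_5 (2d, j=3)            2             -1                   -1                   2                    -1                   0                          
  chi_6 (2d, j=4)            2             -2*cos(pi/9)         2*cos(2*pi/9)        -1                   2*cos(4*pi/9)        0                          

Spot check: chi_5 (2d, j=3) on {r^4, r^5} = -1.

Derivation: D_9 has order 2*9 = 18 with 6 conjugacy classes, hence 6 irreducibles. Sum of squared dims 1 + 1 + 4 + 4 + 4 + 4 = 18 = |G|. Linear characters come from the abelianisation; the 2-dimensional irreps have character r^k -> 2*cos(2*pi*j*k/9), reflections -> 0.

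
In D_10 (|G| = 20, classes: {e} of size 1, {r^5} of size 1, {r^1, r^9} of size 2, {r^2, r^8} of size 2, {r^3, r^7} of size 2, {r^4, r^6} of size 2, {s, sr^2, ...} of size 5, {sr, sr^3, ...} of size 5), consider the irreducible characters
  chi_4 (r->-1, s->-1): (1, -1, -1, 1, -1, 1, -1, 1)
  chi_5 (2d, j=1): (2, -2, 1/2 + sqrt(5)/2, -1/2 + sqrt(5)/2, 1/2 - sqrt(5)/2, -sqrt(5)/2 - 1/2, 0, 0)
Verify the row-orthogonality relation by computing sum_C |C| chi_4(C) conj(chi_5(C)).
Sum = 0; so <chi_4, chi_5> = 0 (distinct irreducibles are orthogonal).

Solution. Compute term by term over conjugacy classes (|C| * chi_4(C) * conj(chi_5(C))):
  1*(1)*conj(2) + 1*(-1)*conj(-2) + 2*(-1)*conj(1/2 + sqrt(5)/2) + 2*(1)*conj(-1/2 + sqrt(5)/2) + 2*(-1)*conj(1/2 - sqrt(5)/2) + 2*(1)*conj(-sqrt(5)/2 - 1/2) + 5*(-1)*conj(0) + 5*(1)*conj(0)
  = (2) + (2) + (-sqrt(5) - 1) + (-1 + sqrt(5)) + (-1 + sqrt(5)) + (-sqrt(5) - 1) + (0) + (0)
  = 0.
Dividing by |G| = 20 gives 0/20 = 0, matching the row-orthogonality relation <chi_4, chi_5> = [chi_4 = chi_5].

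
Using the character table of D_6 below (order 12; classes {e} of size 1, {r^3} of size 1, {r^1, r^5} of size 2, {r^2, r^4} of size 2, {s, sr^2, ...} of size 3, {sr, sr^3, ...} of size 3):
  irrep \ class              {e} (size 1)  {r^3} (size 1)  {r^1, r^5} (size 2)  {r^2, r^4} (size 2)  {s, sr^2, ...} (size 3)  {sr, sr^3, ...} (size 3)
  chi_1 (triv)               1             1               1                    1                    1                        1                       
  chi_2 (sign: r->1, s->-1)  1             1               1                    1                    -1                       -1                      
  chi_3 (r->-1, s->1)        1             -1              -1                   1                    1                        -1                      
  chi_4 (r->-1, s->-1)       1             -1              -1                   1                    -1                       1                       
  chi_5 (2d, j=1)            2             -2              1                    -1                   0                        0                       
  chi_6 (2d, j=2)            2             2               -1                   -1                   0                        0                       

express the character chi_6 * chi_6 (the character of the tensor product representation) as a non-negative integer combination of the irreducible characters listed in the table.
chi_6 tensor chi_6 = chi_1 + chi_2 + chi_6 (all other irreducibles have multiplicity 0).

Why: The character of a tensor product is the pointwise product (chi_6 * chi_6)(C) = chi_6(C) * chi_6(C):
  {e}: (2)*(2), {r^3}: (2)*(2), {r^1, r^5}: (-1)*(-1), {r^2, r^4}: (-1)*(-1), {s, sr^2, ...}: (0)*(0), {sr, sr^3, ...}: (0)*(0)
so (chi_6 * chi_6) takes values
  {e} -> 4, {r^3} -> 4, {r^1, r^5} -> 1, {r^2, r^4} -> 1, {s, sr^2, ...} -> 0, {sr, sr^3, ...} -> 0.
Now take the inner product of this character with each irreducible chi from the table, <chi_6*chi_6, chi> = (1/12) sum_C |C| (chi_6*chi_6)(C) conj(chi(C)):
  <chi_6*chi_6, chi_1> = (1/12)[1*(4)*conj(1) + 1*(4)*conj(1) + 2*(1)*conj(1) + 2*(1)*conj(1) + 3*(0)*conj(1) + 3*(0)*conj(1)]
      = (1/12)[(4) + (4) + (2) + (2) + (0) + (0)] = 12/12 = 1
  <chi_6*chi_6, chi_2> = (1/12)[1*(4)*conj(1) + 1*(4)*conj(1) + 2*(1)*conj(1) + 2*(1)*conj(1) + 3*(0)*conj(-1) + 3*(0)*conj(-1)]
      = (1/12)[(4) + (4) + (2) + (2) + (0) + (0)] = 12/12 = 1
  <chi_6*chi_6, chi_3> = (1/12)[1*(4)*conj(1) + 1*(4)*conj(-1) + 2*(1)*conj(-1) + 2*(1)*conj(1) + 3*(0)*conj(1) + 3*(0)*conj(-1)]
      = (1/12)[(4) + (-4) + (-2) + (2) + (0) + (0)] = 0/12 = 0
  <chi_6*chi_6, chi_4> = (1/12)[1*(4)*conj(1) + 1*(4)*conj(-1) + 2*(1)*conj(-1) + 2*(1)*conj(1) + 3*(0)*conj(-1) + 3*(0)*conj(1)]
      = (1/12)[(4) + (-4) + (-2) + (2) + (0) + (0)] = 0/12 = 0
  <chi_6*chi_6, chi_5> = (1/12)[1*(4)*conj(2) + 1*(4)*conj(-2) + 2*(1)*conj(1) + 2*(1)*conj(-1) + 3*(0)*conj(0) + 3*(0)*conj(0)]
      = (1/12)[(8) + (-8) + (2) + (-2) + (0) + (0)] = 0/12 = 0
  <chi_6*chi_6, chi_6> = (1/12)[1*(4)*conj(2) + 1*(4)*conj(2) + 2*(1)*conj(-1) + 2*(1)*conj(-1) + 3*(0)*conj(0) + 3*(0)*conj(0)]
      = (1/12)[(8) + (8) + (-2) + (-2) + (0) + (0)] = 12/12 = 1
Hence the multiplicities are chi_1: 1, chi_2: 1, chi_6: 1. Dimension check: dim(chi_6)*dim(chi_6) = 2*2 = 4 and sum (mult * dim) = 1*1 + 1*1 + 1*2 = 4.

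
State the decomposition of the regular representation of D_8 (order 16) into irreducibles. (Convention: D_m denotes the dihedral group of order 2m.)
Each irreducible V_i of dimension d_i appears with multiplicity d_i, i.e. rho_reg = (direct sum over all irreducibles V_i) d_i V_i. The irreducible dimensions for D_8 are 1, 1, 1, 1, 2, 2, 2: 4 irreducibles of dimension 1, each with multiplicity 1; 3 irreducibles of dimension 2, each with multiplicity 2. Total dimension 4*1*1 + 3*2*2 = 16 = |G|.

Derivation: General theorem: in the regular representation of a finite group G, each irreducible appears with multiplicity equal to its dimension. Check: dim(rho_reg) = sum d_i^2 = 1 + 1 + 1 + 1 + 4 + 4 + 4 = 16 = |G|.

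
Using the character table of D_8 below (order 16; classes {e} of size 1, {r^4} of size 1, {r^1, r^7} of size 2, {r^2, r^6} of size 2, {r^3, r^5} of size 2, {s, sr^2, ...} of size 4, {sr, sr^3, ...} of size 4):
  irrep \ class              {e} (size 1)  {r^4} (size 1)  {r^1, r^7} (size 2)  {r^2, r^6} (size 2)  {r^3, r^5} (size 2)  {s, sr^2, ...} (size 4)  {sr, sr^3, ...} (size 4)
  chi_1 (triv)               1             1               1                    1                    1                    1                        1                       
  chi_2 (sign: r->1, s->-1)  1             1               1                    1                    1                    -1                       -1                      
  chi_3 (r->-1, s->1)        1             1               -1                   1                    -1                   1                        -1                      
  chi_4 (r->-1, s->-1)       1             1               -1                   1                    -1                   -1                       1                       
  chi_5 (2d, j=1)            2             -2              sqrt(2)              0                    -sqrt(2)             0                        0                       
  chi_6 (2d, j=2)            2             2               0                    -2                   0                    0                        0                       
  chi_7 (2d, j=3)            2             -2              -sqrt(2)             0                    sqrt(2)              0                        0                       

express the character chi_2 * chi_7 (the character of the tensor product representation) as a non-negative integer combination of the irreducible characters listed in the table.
chi_2 tensor chi_7 = chi_7 (all other irreducibles have multiplicity 0).

Derivation: The character of a tensor product is the pointwise product (chi_2 * chi_7)(C) = chi_2(C) * chi_7(C):
  {e}: (1)*(2), {r^4}: (1)*(-2), {r^1, r^7}: (1)*(-sqrt(2)), {r^2, r^6}: (1)*(0), {r^3, r^5}: (1)*(sqrt(2)), {s, sr^2, ...}: (-1)*(0), {sr, sr^3, ...}: (-1)*(0)
so (chi_2 * chi_7) takes values
  {e} -> 2, {r^4} -> -2, {r^1, r^7} -> -sqrt(2), {r^2, r^6} -> 0, {r^3, r^5} -> sqrt(2), {s, sr^2, ...} -> 0, {sr, sr^3, ...} -> 0.
Now take the inner product of this character with each irreducible chi from the table, <chi_2*chi_7, chi> = (1/16) sum_C |C| (chi_2*chi_7)(C) conj(chi(C)):
  <chi_2*chi_7, chi_1> = (1/16)[1*(2)*conj(1) + 1*(-2)*conj(1) + 2*(-sqrt(2))*conj(1) + 2*(0)*conj(1) + 2*(sqrt(2))*conj(1) + 4*(0)*conj(1) + 4*(0)*conj(1)]
      = (1/16)[(2) + (-2) + (-2*sqrt(2)) + (0) + (2*sqrt(2)) + (0) + (0)] = 0/16 = 0
  <chi_2*chi_7, chi_2> = (1/16)[1*(2)*conj(1) + 1*(-2)*conj(1) + 2*(-sqrt(2))*conj(1) + 2*(0)*conj(1) + 2*(sqrt(2))*conj(1) + 4*(0)*conj(-1) + 4*(0)*conj(-1)]
      = (1/16)[(2) + (-2) + (-2*sqrt(2)) + (0) + (2*sqrt(2)) + (0) + (0)] = 0/16 = 0
  <chi_2*chi_7, chi_3> = (1/16)[1*(2)*conj(1) + 1*(-2)*conj(1) + 2*(-sqrt(2))*conj(-1) + 2*(0)*conj(1) + 2*(sqrt(2))*conj(-1) + 4*(0)*conj(1) + 4*(0)*conj(-1)]
      = (1/16)[(2) + (-2) + (2*sqrt(2)) + (0) + (-2*sqrt(2)) + (0) + (0)] = 0/16 = 0
  <chi_2*chi_7, chi_4> = (1/16)[1*(2)*conj(1) + 1*(-2)*conj(1) + 2*(-sqrt(2))*conj(-1) + 2*(0)*conj(1) + 2*(sqrt(2))*conj(-1) + 4*(0)*conj(-1) + 4*(0)*conj(1)]
      = (1/16)[(2) + (-2) + (2*sqrt(2)) + (0) + (-2*sqrt(2)) + (0) + (0)] = 0/16 = 0
  <chi_2*chi_7, chi_5> = (1/16)[1*(2)*conj(2) + 1*(-2)*conj(-2) + 2*(-sqrt(2))*conj(sqrt(2)) + 2*(0)*conj(0) + 2*(sqrt(2))*conj(-sqrt(2)) + 4*(0)*conj(0) + 4*(0)*conj(0)]
      = (1/16)[(4) + (4) + (-4) + (0) + (-4) + (0) + (0)] = 0/16 = 0
  <chi_2*chi_7, chi_6> = (1/16)[1*(2)*conj(2) + 1*(-2)*conj(2) + 2*(-sqrt(2))*conj(0) + 2*(0)*conj(-2) + 2*(sqrt(2))*conj(0) + 4*(0)*conj(0) + 4*(0)*conj(0)]
      = (1/16)[(4) + (-4) + (0) + (0) + (0) + (0) + (0)] = 0/16 = 0
  <chi_2*chi_7, chi_7> = (1/16)[1*(2)*conj(2) + 1*(-2)*conj(-2) + 2*(-sqrt(2))*conj(-sqrt(2)) + 2*(0)*conj(0) + 2*(sqrt(2))*conj(sqrt(2)) + 4*(0)*conj(0) + 4*(0)*conj(0)]
      = (1/16)[(4) + (4) + (4) + (0) + (4) + (0) + (0)] = 16/16 = 1
Hence the multiplicities are chi_7: 1. Dimension check: dim(chi_2)*dim(chi_7) = 1*2 = 2 and sum (mult * dim) = 1*2 = 2.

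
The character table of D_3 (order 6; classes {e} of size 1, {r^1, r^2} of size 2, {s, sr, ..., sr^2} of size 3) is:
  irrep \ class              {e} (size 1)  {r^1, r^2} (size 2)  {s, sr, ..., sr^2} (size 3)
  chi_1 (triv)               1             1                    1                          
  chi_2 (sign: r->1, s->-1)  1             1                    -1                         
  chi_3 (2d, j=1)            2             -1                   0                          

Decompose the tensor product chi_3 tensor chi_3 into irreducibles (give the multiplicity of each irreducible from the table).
chi_3 tensor chi_3 = chi_1 + chi_2 + chi_3 (all other irreducibles have multiplicity 0).

Why: The character of a tensor product is the pointwise product (chi_3 * chi_3)(C) = chi_3(C) * chi_3(C):
  {e}: (2)*(2), {r^1, r^2}: (-1)*(-1), {s, sr, ..., sr^2}: (0)*(0)
so (chi_3 * chi_3) takes values
  {e} -> 4, {r^1, r^2} -> 1, {s, sr, ..., sr^2} -> 0.
Now take the inner product of this character with each irreducible chi from the table, <chi_3*chi_3, chi> = (1/6) sum_C |C| (chi_3*chi_3)(C) conj(chi(C)):
  <chi_3*chi_3, chi_1> = (1/6)[1*(4)*conj(1) + 2*(1)*conj(1) + 3*(0)*conj(1)]
      = (1/6)[(4) + (2) + (0)] = 6/6 = 1
  <chi_3*chi_3, chi_2> = (1/6)[1*(4)*conj(1) + 2*(1)*conj(1) + 3*(0)*conj(-1)]
      = (1/6)[(4) + (2) + (0)] = 6/6 = 1
  <chi_3*chi_3, chi_3> = (1/6)[1*(4)*conj(2) + 2*(1)*conj(-1) + 3*(0)*conj(0)]
      = (1/6)[(8) + (-2) + (0)] = 6/6 = 1
Hence the multiplicities are chi_1: 1, chi_2: 1, chi_3: 1. Dimension check: dim(chi_3)*dim(chi_3) = 2*2 = 4 and sum (mult * dim) = 1*1 + 1*1 + 1*2 = 4.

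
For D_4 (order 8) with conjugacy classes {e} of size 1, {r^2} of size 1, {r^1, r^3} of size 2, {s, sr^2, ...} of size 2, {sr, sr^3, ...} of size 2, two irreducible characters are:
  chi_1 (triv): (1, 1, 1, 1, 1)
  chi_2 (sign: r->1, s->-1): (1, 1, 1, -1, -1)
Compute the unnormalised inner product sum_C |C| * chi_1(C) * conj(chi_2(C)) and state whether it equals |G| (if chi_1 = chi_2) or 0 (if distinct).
Sum = 0; so <chi_1, chi_2> = 0 (distinct irreducibles are orthogonal).

Explanation: Compute term by term over conjugacy classes (|C| * chi_1(C) * conj(chi_2(C))):
  1*(1)*conj(1) + 1*(1)*conj(1) + 2*(1)*conj(1) + 2*(1)*conj(-1) + 2*(1)*conj(-1)
  = (1) + (1) + (2) + (-2) + (-2)
  = 0.
Dividing by |G| = 8 gives 0/8 = 0, matching the row-orthogonality relation <chi_1, chi_2> = [chi_1 = chi_2].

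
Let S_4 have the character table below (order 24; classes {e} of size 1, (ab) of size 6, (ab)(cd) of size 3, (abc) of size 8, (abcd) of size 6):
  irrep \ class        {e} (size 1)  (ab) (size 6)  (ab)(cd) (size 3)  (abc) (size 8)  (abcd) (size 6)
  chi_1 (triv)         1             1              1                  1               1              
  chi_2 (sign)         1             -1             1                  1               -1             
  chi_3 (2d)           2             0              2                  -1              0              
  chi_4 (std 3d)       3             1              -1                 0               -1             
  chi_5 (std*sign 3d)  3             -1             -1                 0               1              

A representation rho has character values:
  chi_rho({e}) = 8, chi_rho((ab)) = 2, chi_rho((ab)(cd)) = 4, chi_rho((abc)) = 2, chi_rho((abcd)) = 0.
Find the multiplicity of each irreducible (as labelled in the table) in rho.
Multiplicities: chi_1: 2, chi_2: 1, chi_3: 1, chi_4: 1, chi_5: 0.

Why: Use <chi_rho, chi> = (1/|G|) sum_C |C| * chi_rho(C) * conj(chi(C)) with |G| = 24 for each irreducible chi in the table:
  <chi_rho, chi_1> = (1/24)[1*(8)*conj(1) + 6*(2)*conj(1) + 3*(4)*conj(1) + 8*(2)*conj(1) + 6*(0)*conj(1)]
      = (1/24)[(8) + (12) + (12) + (16) + (0)] = 48/24 = 2
  <chi_rho, chi_2> = (1/24)[1*(8)*conj(1) + 6*(2)*conj(-1) + 3*(4)*conj(1) + 8*(2)*conj(1) + 6*(0)*conj(-1)]
      = (1/24)[(8) + (-12) + (12) + (16) + (0)] = 24/24 = 1
  <chi_rho, chi_3> = (1/24)[1*(8)*conj(2) + 6*(2)*conj(0) + 3*(4)*conj(2) + 8*(2)*conj(-1) + 6*(0)*conj(0)]
      = (1/24)[(16) + (0) + (24) + (-16) + (0)] = 24/24 = 1
  <chi_rho, chi_4> = (1/24)[1*(8)*conj(3) + 6*(2)*conj(1) + 3*(4)*conj(-1) + 8*(2)*conj(0) + 6*(0)*conj(-1)]
      = (1/24)[(24) + (12) + (-12) + (0) + (0)] = 24/24 = 1
  <chi_rho, chi_5> = (1/24)[1*(8)*conj(3) + 6*(2)*conj(-1) + 3*(4)*conj(-1) + 8*(2)*conj(0) + 6*(0)*conj(1)]
      = (1/24)[(24) + (-12) + (-12) + (0) + (0)] = 0/24 = 0
Dimension check: dim(rho) = sum (mult * dim) = 2*1 + 1*1 + 1*2 + 1*3 + 0*3 = 8 = chi_rho(e) = 8.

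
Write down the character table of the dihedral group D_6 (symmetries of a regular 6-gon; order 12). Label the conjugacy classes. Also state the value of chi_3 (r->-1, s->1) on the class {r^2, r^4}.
Conjugacy classes: {e} of size 1, {r^3} of size 1, {r^1, r^5} of size 2, {r^2, r^4} of size 2, {s, sr^2, ...} of size 3, {sr, sr^3, ...} of size 3.
Character table:
  irrep \ class              {e} (size 1)  {r^3} (size 1)  {r^1, r^5} (size 2)  {r^2, r^4} (size 2)  {s, sr^2, ...} (size 3)  {sr, sr^3, ...} (size 3)
  chi_1 (triv)               1             1               1                    1                    1                        1                       
  chi_2 (sign: r->1, s->-1)  1             1               1                    1                    -1                       -1                      
  chi_3 (r->-1, s->1)        1             -1              -1                   1                    1                        -1                      
  chi_4 (r->-1, s->-1)       1             -1              -1                   1                    -1                       1                       
  chi_5 (2d, j=1)            2             -2              1                    -1                   0                        0                       
  chi_6 (2d, j=2)            2             2               -1                   -1                   0                        0                       

Spot check: chi_3 (r->-1, s->1) on {r^2, r^4} = 1.

Proof sketch: D_6 has order 2*6 = 12 with 6 conjugacy classes, hence 6 irreducibles. Sum of squared dims 1 + 1 + 1 + 1 + 4 + 4 = 12 = |G|. Linear characters come from the abelianisation; the 2-dimensional irreps have character r^k -> 2*cos(2*pi*j*k/6), reflections -> 0.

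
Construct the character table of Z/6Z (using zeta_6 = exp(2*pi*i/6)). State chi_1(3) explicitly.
Character table of Z/6Z (irreps indexed chi_0,...,chi_5 with chi_k(m) = zeta_6^(k*m), zeta_6 = exp(2*pi*i/6)):
  irrep \ class  {0} (size 1)  {1} (size 1)    {2} (size 1)    {3} (size 1)  {4} (size 1)    {5} (size 1)  
  chi_0          1             1               1               1             1               1             
  chi_1          1             exp(I*pi/3)     exp(2*I*pi/3)   -1            exp(-2*I*pi/3)  exp(-I*pi/3)  
  chi_2          1             exp(2*I*pi/3)   exp(-2*I*pi/3)  1             exp(2*I*pi/3)   exp(-2*I*pi/3)
  chi_3          1             -1              1               -1            1               -1            
  chi_4          1             exp(-2*I*pi/3)  exp(2*I*pi/3)   1             exp(-2*I*pi/3)  exp(2*I*pi/3) 
  chi_5          1             exp(-I*pi/3)    exp(-2*I*pi/3)  -1            exp(2*I*pi/3)   exp(I*pi/3)   

Spot check: chi_1(3) = zeta_6^(1*3) = zeta_6^3 = -1.

Working: Z/6Z is abelian, so all 6 irreducible complex representations are 1-dimensional. They are given by chi_k(m) = zeta_6^(k*m) for k = 0,...,5. Row orthogonality: sum_m chi_k(m) conj(chi_l(m)) = 6 * [k = l].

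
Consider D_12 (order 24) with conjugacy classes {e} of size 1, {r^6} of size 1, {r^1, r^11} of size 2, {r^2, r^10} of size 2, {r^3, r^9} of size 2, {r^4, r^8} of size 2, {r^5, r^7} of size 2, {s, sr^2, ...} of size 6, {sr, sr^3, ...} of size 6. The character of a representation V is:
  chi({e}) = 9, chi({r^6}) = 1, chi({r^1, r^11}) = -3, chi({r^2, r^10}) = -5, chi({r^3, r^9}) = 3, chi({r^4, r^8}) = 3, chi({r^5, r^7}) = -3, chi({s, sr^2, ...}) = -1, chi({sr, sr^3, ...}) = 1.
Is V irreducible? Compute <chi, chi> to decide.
Not irreducible (reducible): <chi, chi> = 9 > 1.

Reasoning: <chi, chi> = (1/|G|) sum_C |C| * |chi(C)|^2 = (1/24)[1*|9|^2 + 1*|1|^2 + 2*|-3|^2 + 2*|-5|^2 + 2*|3|^2 + 2*|3|^2 + 2*|-3|^2 + 6*|-1|^2 + 6*|1|^2]
  = (1/24)[(81) + (1) + (18) + (50) + (18) + (18) + (18) + (6) + (6)] = 216/24 = 9.
A character is irreducible iff <chi, chi> = 1, so this representation is reducible.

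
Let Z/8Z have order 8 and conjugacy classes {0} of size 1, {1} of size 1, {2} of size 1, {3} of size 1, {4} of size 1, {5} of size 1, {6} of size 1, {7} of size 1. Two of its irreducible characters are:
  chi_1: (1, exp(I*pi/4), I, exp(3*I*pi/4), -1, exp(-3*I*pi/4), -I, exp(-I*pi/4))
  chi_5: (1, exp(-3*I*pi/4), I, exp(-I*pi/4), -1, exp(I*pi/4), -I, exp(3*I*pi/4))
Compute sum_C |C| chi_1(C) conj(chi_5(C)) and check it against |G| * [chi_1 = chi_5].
Sum = 0; so <chi_1, chi_5> = 0 (distinct irreducibles are orthogonal).

Justification: Compute term by term over conjugacy classes (|C| * chi_1(C) * conj(chi_5(C))):
  1*(1)*conj(1) + 1*(exp(I*pi/4))*conj(exp(-3*I*pi/4)) + 1*(I)*conj(I) + 1*(exp(3*I*pi/4))*conj(exp(-I*pi/4)) + 1*(-1)*conj(-1) + 1*(exp(-3*I*pi/4))*conj(exp(I*pi/4)) + 1*(-I)*conj(-I) + 1*(exp(-I*pi/4))*conj(exp(3*I*pi/4))
  = (1) + (-1) + (1) + (-1) + (1) + (-1) + (1) + (-1)
  = 0.
(Exp terms are combined using exp(i*s)*conj(exp(i*t)) = exp(i*(s-t)), and sums of them are collapsed using the identity that for every m > 1 the m distinct m-th roots of unity sum to 0, e.g. 1 + exp(2*I*pi/3) + exp(-2*I*pi/3) = 0.)
Dividing by |G| = 8 gives 0/8 = 0, matching the row-orthogonality relation <chi_1, chi_5> = [chi_1 = chi_5].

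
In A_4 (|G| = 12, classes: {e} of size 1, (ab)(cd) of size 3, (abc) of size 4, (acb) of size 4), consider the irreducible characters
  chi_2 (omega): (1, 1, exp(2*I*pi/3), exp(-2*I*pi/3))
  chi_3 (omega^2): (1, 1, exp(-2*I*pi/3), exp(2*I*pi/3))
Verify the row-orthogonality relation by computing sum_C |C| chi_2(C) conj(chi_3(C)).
Sum = 0; so <chi_2, chi_3> = 0 (distinct irreducibles are orthogonal).

Reasoning: Compute term by term over conjugacy classes (|C| * chi_2(C) * conj(chi_3(C))):
  1*(1)*conj(1) + 3*(1)*conj(1) + 4*(exp(2*I*pi/3))*conj(exp(-2*I*pi/3)) + 4*(exp(-2*I*pi/3))*conj(exp(2*I*pi/3))
  = (1) + (3) + (4*exp(-2*I*pi/3)) + (4*exp(2*I*pi/3))
  = 0.
(Exp terms are combined using exp(i*s)*conj(exp(i*t)) = exp(i*(s-t)), and sums of them are collapsed using the identity that for every m > 1 the m distinct m-th roots of unity sum to 0, e.g. 1 + exp(2*I*pi/3) + exp(-2*I*pi/3) = 0.)
Dividing by |G| = 12 gives 0/12 = 0, matching the row-orthogonality relation <chi_2, chi_3> = [chi_2 = chi_3].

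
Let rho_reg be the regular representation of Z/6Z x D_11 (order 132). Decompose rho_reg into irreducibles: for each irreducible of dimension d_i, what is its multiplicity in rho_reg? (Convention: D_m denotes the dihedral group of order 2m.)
Each irreducible V_i of dimension d_i appears with multiplicity d_i, i.e. rho_reg = (direct sum over all irreducibles V_i) d_i V_i. The irreducible dimensions for Z/6Z x D_11 are 1, 1, 1, 1, 1, 1, 1, 1, 1, 1, 1, 1, 2, 2, 2, 2, 2, 2, 2, 2, 2, 2, 2, 2, 2, 2, 2, 2, 2, 2, 2, 2, 2, 2, 2, 2, 2, 2, 2, 2, 2, 2: 12 irreducibles of dimension 1, each with multiplicity 1; 30 irreducibles of dimension 2, each with multiplicity 2. Total dimension 12*1*1 + 30*2*2 = 132 = |G|.

Derivation: General theorem: in the regular representation of a finite group G, each irreducible appears with multiplicity equal to its dimension. Check: dim(rho_reg) = sum d_i^2 = 1 + 1 + 1 + 1 + 1 + 1 + 1 + 1 + 1 + 1 + 1 + 1 + 4 + 4 + 4 + 4 + 4 + 4 + 4 + 4 + 4 + 4 + 4 + 4 + 4 + 4 + 4 + 4 + 4 + 4 + 4 + 4 + 4 + 4 + 4 + 4 + 4 + 4 + 4 + 4 + 4 + 4 = 132 = |G|.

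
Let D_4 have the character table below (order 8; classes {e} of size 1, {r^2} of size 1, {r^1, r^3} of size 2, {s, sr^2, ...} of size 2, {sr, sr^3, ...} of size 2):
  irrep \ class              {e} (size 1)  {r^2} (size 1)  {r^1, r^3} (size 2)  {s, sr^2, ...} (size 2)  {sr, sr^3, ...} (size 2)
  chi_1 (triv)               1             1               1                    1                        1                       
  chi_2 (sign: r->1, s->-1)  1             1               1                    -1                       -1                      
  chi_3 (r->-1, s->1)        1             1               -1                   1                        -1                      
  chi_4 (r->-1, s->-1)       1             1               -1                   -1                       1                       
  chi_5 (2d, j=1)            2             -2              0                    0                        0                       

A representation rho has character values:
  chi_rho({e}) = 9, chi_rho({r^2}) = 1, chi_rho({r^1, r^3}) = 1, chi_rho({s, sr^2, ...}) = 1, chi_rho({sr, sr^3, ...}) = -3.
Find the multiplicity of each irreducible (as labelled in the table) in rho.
Multiplicities: chi_1: 1, chi_2: 2, chi_3: 2, chi_4: 0, chi_5: 2.

Working: Use <chi_rho, chi> = (1/|G|) sum_C |C| * chi_rho(C) * conj(chi(C)) with |G| = 8 for each irreducible chi in the table:
  <chi_rho, chi_1> = (1/8)[1*(9)*conj(1) + 1*(1)*conj(1) + 2*(1)*conj(1) + 2*(1)*conj(1) + 2*(-3)*conj(1)]
      = (1/8)[(9) + (1) + (2) + (2) + (-6)] = 8/8 = 1
  <chi_rho, chi_2> = (1/8)[1*(9)*conj(1) + 1*(1)*conj(1) + 2*(1)*conj(1) + 2*(1)*conj(-1) + 2*(-3)*conj(-1)]
      = (1/8)[(9) + (1) + (2) + (-2) + (6)] = 16/8 = 2
  <chi_rho, chi_3> = (1/8)[1*(9)*conj(1) + 1*(1)*conj(1) + 2*(1)*conj(-1) + 2*(1)*conj(1) + 2*(-3)*conj(-1)]
      = (1/8)[(9) + (1) + (-2) + (2) + (6)] = 16/8 = 2
  <chi_rho, chi_4> = (1/8)[1*(9)*conj(1) + 1*(1)*conj(1) + 2*(1)*conj(-1) + 2*(1)*conj(-1) + 2*(-3)*conj(1)]
      = (1/8)[(9) + (1) + (-2) + (-2) + (-6)] = 0/8 = 0
  <chi_rho, chi_5> = (1/8)[1*(9)*conj(2) + 1*(1)*conj(-2) + 2*(1)*conj(0) + 2*(1)*conj(0) + 2*(-3)*conj(0)]
      = (1/8)[(18) + (-2) + (0) + (0) + (0)] = 16/8 = 2
Dimension check: dim(rho) = sum (mult * dim) = 1*1 + 2*1 + 2*1 + 0*1 + 2*2 = 9 = chi_rho(e) = 9.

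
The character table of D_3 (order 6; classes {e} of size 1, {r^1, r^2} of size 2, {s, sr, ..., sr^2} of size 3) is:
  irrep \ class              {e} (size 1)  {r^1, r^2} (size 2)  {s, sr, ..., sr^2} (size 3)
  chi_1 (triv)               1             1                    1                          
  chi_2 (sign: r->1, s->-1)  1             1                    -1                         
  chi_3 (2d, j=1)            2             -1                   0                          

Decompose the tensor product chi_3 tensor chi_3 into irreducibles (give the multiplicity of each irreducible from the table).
chi_3 tensor chi_3 = chi_1 + chi_2 + chi_3 (all other irreducibles have multiplicity 0).

The character of a tensor product is the pointwise product (chi_3 * chi_3)(C) = chi_3(C) * chi_3(C):
  {e}: (2)*(2), {r^1, r^2}: (-1)*(-1), {s, sr, ..., sr^2}: (0)*(0)
so (chi_3 * chi_3) takes values
  {e} -> 4, {r^1, r^2} -> 1, {s, sr, ..., sr^2} -> 0.
Now take the inner product of this character with each irreducible chi from the table, <chi_3*chi_3, chi> = (1/6) sum_C |C| (chi_3*chi_3)(C) conj(chi(C)):
  <chi_3*chi_3, chi_1> = (1/6)[1*(4)*conj(1) + 2*(1)*conj(1) + 3*(0)*conj(1)]
      = (1/6)[(4) + (2) + (0)] = 6/6 = 1
  <chi_3*chi_3, chi_2> = (1/6)[1*(4)*conj(1) + 2*(1)*conj(1) + 3*(0)*conj(-1)]
      = (1/6)[(4) + (2) + (0)] = 6/6 = 1
  <chi_3*chi_3, chi_3> = (1/6)[1*(4)*conj(2) + 2*(1)*conj(-1) + 3*(0)*conj(0)]
      = (1/6)[(8) + (-2) + (0)] = 6/6 = 1
Hence the multiplicities are chi_1: 1, chi_2: 1, chi_3: 1. Dimension check: dim(chi_3)*dim(chi_3) = 2*2 = 4 and sum (mult * dim) = 1*1 + 1*1 + 1*2 = 4.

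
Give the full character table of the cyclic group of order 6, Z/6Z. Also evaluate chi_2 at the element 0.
Character table of Z/6Z (irreps indexed chi_0,...,chi_5 with chi_k(m) = zeta_6^(k*m), zeta_6 = exp(2*pi*i/6)):
  irrep \ class  {0} (size 1)  {1} (size 1)    {2} (size 1)    {3} (size 1)  {4} (size 1)    {5} (size 1)  
  chi_0          1             1               1               1             1               1             
  chi_1          1             exp(I*pi/3)     exp(2*I*pi/3)   -1            exp(-2*I*pi/3)  exp(-I*pi/3)  
  chi_2          1             exp(2*I*pi/3)   exp(-2*I*pi/3)  1             exp(2*I*pi/3)   exp(-2*I*pi/3)
  chi_3          1             -1              1               -1            1               -1            
  chi_4          1             exp(-2*I*pi/3)  exp(2*I*pi/3)   1             exp(-2*I*pi/3)  exp(2*I*pi/3) 
  chi_5          1             exp(-I*pi/3)    exp(-2*I*pi/3)  -1            exp(2*I*pi/3)   exp(I*pi/3)   

Spot check: chi_2(0) = zeta_6^(2*0) = zeta_6^0 = 1.

Z/6Z is abelian, so all 6 irreducible complex representations are 1-dimensional. They are given by chi_k(m) = zeta_6^(k*m) for k = 0,...,5. Row orthogonality: sum_m chi_k(m) conj(chi_l(m)) = 6 * [k = l].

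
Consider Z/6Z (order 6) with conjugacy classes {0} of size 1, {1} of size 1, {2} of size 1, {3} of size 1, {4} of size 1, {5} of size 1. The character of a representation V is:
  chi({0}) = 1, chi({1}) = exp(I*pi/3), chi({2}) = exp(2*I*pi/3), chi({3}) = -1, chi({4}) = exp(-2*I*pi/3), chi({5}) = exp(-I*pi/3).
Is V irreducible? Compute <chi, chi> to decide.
Irreducible: <chi, chi> = 1.

Working: <chi, chi> = (1/|G|) sum_C |C| * |chi(C)|^2 = (1/6)[1*|1|^2 + 1*|exp(I*pi/3)|^2 + 1*|exp(2*I*pi/3)|^2 + 1*|-1|^2 + 1*|exp(-2*I*pi/3)|^2 + 1*|exp(-I*pi/3)|^2]
  = (1/6)[(1) + (1) + (1) + (1) + (1) + (1)] = 6/6 = 1.
(Exp terms are combined using exp(i*s)*conj(exp(i*t)) = exp(i*(s-t)), and sums of them are collapsed using the identity that for every m > 1 the m distinct m-th roots of unity sum to 0, e.g. 1 + exp(2*I*pi/3) + exp(-2*I*pi/3) = 0.)
A character is irreducible iff <chi, chi> = 1, so this representation is irreducible.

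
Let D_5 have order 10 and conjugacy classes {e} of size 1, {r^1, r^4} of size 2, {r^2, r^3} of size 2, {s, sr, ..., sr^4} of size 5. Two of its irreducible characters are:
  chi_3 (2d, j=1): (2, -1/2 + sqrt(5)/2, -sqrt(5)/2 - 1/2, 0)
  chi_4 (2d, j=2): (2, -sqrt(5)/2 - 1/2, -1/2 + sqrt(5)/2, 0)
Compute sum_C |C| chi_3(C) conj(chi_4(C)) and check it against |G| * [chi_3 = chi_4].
Sum = 0; so <chi_3, chi_4> = 0 (distinct irreducibles are orthogonal).

Justification: Compute term by term over conjugacy classes (|C| * chi_3(C) * conj(chi_4(C))):
  1*(2)*conj(2) + 2*(-1/2 + sqrt(5)/2)*conj(-sqrt(5)/2 - 1/2) + 2*(-sqrt(5)/2 - 1/2)*conj(-1/2 + sqrt(5)/2) + 5*(0)*conj(0)
  = (4) + (-2) + (-2) + (0)
  = 0.
Dividing by |G| = 10 gives 0/10 = 0, matching the row-orthogonality relation <chi_3, chi_4> = [chi_3 = chi_4].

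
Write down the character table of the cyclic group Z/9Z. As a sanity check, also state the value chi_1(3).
Character table of Z/9Z (irreps indexed chi_0,...,chi_8 with chi_k(m) = zeta_9^(k*m), zeta_9 = exp(2*pi*i/9)):
  irrep \ class  {0} (size 1)  {1} (size 1)    {2} (size 1)    {3} (size 1)    {4} (size 1)    {5} (size 1)    {6} (size 1)    {7} (size 1)    {8} (size 1)  
  chi_0          1             1               1               1               1               1               1               1               1             
  chi_1          1             exp(2*I*pi/9)   exp(4*I*pi/9)   exp(2*I*pi/3)   exp(8*I*pi/9)   exp(-8*I*pi/9)  exp(-2*I*pi/3)  exp(-4*I*pi/9)  exp(-2*I*pi/9)
  chi_2          1             exp(4*I*pi/9)   exp(8*I*pi/9)   exp(-2*I*pi/3)  exp(-2*I*pi/9)  exp(2*I*pi/9)   exp(2*I*pi/3)   exp(-8*I*pi/9)  exp(-4*I*pi/9)
  chi_3          1             exp(2*I*pi/3)   exp(-2*I*pi/3)  1               exp(2*I*pi/3)   exp(-2*I*pi/3)  1               exp(2*I*pi/3)   exp(-2*I*pi/3)
  chi_4          1             exp(8*I*pi/9)   exp(-2*I*pi/9)  exp(2*I*pi/3)   exp(-4*I*pi/9)  exp(4*I*pi/9)   exp(-2*I*pi/3)  exp(2*I*pi/9)   exp(-8*I*pi/9)
  chi_5          1             exp(-8*I*pi/9)  exp(2*I*pi/9)   exp(-2*I*pi/3)  exp(4*I*pi/9)   exp(-4*I*pi/9)  exp(2*I*pi/3)   exp(-2*I*pi/9)  exp(8*I*pi/9) 
  chi_6          1             exp(-2*I*pi/3)  exp(2*I*pi/3)   1               exp(-2*I*pi/3)  exp(2*I*pi/3)   1               exp(-2*I*pi/3)  exp(2*I*pi/3) 
  chi_7          1             exp(-4*I*pi/9)  exp(-8*I*pi/9)  exp(2*I*pi/3)   exp(2*I*pi/9)   exp(-2*I*pi/9)  exp(-2*I*pi/3)  exp(8*I*pi/9)   exp(4*I*pi/9) 
  chi_8          1             exp(-2*I*pi/9)  exp(-4*I*pi/9)  exp(-2*I*pi/3)  exp(-8*I*pi/9)  exp(8*I*pi/9)   exp(2*I*pi/3)   exp(4*I*pi/9)   exp(2*I*pi/9) 

Spot check: chi_1(3) = zeta_9^(1*3) = zeta_9^3 = exp(2*I*pi/3).

Reasoning: Z/9Z is abelian, so all 9 irreducible complex representations are 1-dimensional. They are given by chi_k(m) = zeta_9^(k*m) for k = 0,...,8. Row orthogonality: sum_m chi_k(m) conj(chi_l(m)) = 9 * [k = l].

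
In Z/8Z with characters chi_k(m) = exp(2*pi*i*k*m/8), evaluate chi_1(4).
chi_1(4) = zeta_8^4 = -1

Explanation: chi_1(4) = zeta_8^(1*4) = zeta_8^4. Since zeta_8^8 = 1, this equals zeta_8^4 = exp(2*pi*i*4/8) = -1.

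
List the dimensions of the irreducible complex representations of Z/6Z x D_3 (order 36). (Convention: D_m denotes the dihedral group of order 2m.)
Dimensions: 1, 1, 1, 1, 1, 1, 1, 1, 1, 1, 1, 1, 2, 2, 2, 2, 2, 2

Solution. There are 18 irreducibles (= number of conjugacy classes). Their dimensions d_i satisfy sum d_i^2 = |G| = 36: 1 + 1 + 1 + 1 + 1 + 1 + 1 + 1 + 1 + 1 + 1 + 1 + 4 + 4 + 4 + 4 + 4 + 4 = 36. (For the product with Z/6Z: each of the 6 1-dim characters of Z/6Z tensors with each irrep of D_3, giving 6 copies of each D_3-dimension.)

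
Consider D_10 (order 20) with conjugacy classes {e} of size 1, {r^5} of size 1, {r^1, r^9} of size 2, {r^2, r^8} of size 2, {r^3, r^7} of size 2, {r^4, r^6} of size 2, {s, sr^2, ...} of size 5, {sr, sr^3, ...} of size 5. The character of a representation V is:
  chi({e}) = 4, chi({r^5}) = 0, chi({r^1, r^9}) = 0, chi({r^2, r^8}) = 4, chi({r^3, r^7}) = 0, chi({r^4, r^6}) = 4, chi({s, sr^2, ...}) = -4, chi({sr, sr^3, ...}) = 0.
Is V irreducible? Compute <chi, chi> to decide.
Not irreducible (reducible): <chi, chi> = 8 > 1.

Details: <chi, chi> = (1/|G|) sum_C |C| * |chi(C)|^2 = (1/20)[1*|4|^2 + 1*|0|^2 + 2*|0|^2 + 2*|4|^2 + 2*|0|^2 + 2*|4|^2 + 5*|-4|^2 + 5*|0|^2]
  = (1/20)[(16) + (0) + (0) + (32) + (0) + (32) + (80) + (0)] = 160/20 = 8.
A character is irreducible iff <chi, chi> = 1, so this representation is reducible.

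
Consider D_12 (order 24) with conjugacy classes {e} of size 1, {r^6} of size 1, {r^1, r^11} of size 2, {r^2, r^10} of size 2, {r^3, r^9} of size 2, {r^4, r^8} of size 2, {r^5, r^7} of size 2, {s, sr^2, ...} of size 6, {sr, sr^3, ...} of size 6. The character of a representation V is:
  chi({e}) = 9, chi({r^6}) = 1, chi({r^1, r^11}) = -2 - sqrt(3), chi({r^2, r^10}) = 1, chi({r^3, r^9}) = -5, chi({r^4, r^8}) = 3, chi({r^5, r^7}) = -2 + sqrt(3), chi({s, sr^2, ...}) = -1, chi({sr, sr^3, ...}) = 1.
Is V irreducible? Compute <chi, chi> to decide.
Not irreducible (reducible): <chi, chi> = 8 > 1.

Why: <chi, chi> = (1/|G|) sum_C |C| * |chi(C)|^2 = (1/24)[1*|9|^2 + 1*|1|^2 + 2*|-2 - sqrt(3)|^2 + 2*|1|^2 + 2*|-5|^2 + 2*|3|^2 + 2*|-2 + sqrt(3)|^2 + 6*|-1|^2 + 6*|1|^2]
  = (1/24)[(81) + (1) + (8*sqrt(3) + 14) + (2) + (50) + (18) + (14 - 8*sqrt(3)) + (6) + (6)] = 192/24 = 8.
A character is irreducible iff <chi, chi> = 1, so this representation is reducible.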